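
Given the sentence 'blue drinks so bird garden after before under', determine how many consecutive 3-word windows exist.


Word trigrams from [8] words:
  Trigram 1: (blue drinks so)
  Trigram 2: (drinks so bird)
  Trigram 3: (so bird garden)
  Trigram 4: (bird garden after)
  Trigram 5: (garden after before)
  Trigram 6: (after before under)
Total word trigrams: 8 - 2 = 6

6


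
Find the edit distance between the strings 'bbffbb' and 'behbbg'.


Building DP table for s1='bbffbb' (len 6) and s2='behbbg' (len 6):
       b  e  h  b  b  g
    0  1  2  3  4  5  6
  b 1  0  1  2  3  4  5
  b 2  1  1  2  2  3  4
  f 3  2  2  2  3  3  4
  f 4  3  3  3  3  4  4
  b 5  4  4  4  3  3  4
  b 6  5  5  5  4  3  4
Edit distance = dp[6][6] = 4

4


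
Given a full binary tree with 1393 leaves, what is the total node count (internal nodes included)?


Leaf nodes (terminals): 1393
Internal nodes = n - 1 = 1393 - 1 = 1392
Total = leaves + internal = 1393 + 1392 = 2785

2785


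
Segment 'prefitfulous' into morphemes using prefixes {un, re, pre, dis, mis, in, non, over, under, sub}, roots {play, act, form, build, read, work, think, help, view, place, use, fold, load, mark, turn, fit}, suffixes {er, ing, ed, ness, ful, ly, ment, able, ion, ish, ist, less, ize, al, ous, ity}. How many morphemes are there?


Segmenting 'prefitfulous' against the inventory:
  'pre' -> prefix (morpheme 1)
  'fit' -> root (morpheme 2)
  'ful' -> suffix (morpheme 3)
  'ous' -> suffix (morpheme 4)
Total morphemes: 4

4


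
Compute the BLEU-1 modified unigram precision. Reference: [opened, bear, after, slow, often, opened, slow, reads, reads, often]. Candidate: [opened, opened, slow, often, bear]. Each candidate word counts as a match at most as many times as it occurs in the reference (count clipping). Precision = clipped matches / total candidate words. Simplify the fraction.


Reference word counts: {'after': 1, 'bear': 1, 'often': 2, 'opened': 2, 'reads': 2, 'slow': 2}
Checking each candidate word (with clipping):
  'opened' -> in reference (ref count 2, used 1/2) -> match (matches: 1)
  'opened' -> in reference (ref count 2, used 2/2) -> match (matches: 2)
  'slow' -> in reference (ref count 2, used 1/2) -> match (matches: 3)
  'often' -> in reference (ref count 2, used 1/2) -> match (matches: 4)
  'bear' -> in reference (ref count 1, used 1/1) -> match (matches: 5)
Clipped matches: 5, Candidate length: 5
Precision = 5/5 = 1

1


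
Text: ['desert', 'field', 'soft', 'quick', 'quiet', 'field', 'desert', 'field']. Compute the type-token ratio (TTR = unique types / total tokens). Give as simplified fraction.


Tokens: 8
Unique types: ('desert', 'field', 'quick', 'quiet', 'soft') = 5
TTR = 5/8
Already in lowest terms.

5/8


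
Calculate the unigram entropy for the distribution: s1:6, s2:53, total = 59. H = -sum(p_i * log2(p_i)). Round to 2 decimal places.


Computing entropy H = -sum(p_i * log2(p_i)):
  s1: p = 6/59 = 0.1017, -p*log2(p) = 0.3354
  s2: p = 53/59 = 0.8983, -p*log2(p) = 0.1390
H = sum of terms = 0.4744
Rounded to 2 decimals: 0.47

0.47


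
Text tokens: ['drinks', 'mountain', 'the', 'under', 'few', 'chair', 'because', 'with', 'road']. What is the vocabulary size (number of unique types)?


Listing all tokens and tracking unique types:
  Token 1: 'drinks' -> NEW (unique so far: 1)
  Token 2: 'mountain' -> NEW (unique so far: 2)
  Token 3: 'the' -> NEW (unique so far: 3)
  Token 4: 'under' -> NEW (unique so far: 4)
  Token 5: 'few' -> NEW (unique so far: 5)
  Token 6: 'chair' -> NEW (unique so far: 6)
  Token 7: 'because' -> NEW (unique so far: 7)
  Token 8: 'with' -> NEW (unique so far: 8)
  Token 9: 'road' -> NEW (unique so far: 9)
Unique types: ('because', 'chair', 'drinks', 'few', 'mountain', 'road', 'the', 'under', 'with')
Vocabulary size: 9

9


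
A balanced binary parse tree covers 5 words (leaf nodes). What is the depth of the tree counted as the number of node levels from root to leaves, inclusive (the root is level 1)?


In a balanced binary tree with n leaves the deepest leaf is ceil(log2(n)) edges below the root,
so counting node levels inclusive of root and leaves gives ceil(log2(n)) + 1 levels.
log2(5) = 2.3219
ceil(2.3219) = 3
levels = 3 + 1 = 4

4


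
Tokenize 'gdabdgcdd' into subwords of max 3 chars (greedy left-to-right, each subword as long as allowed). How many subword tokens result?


'gdabdgcdd' has 9 characters.
Chunking with max size 3:
  Chunk 1: 'gda' (positions 0-2)
  Chunk 2: 'bdg' (positions 3-5)
  Chunk 3: 'cdd' (positions 6-8)
Total chunks: ceil(9 / 3) = 3

3


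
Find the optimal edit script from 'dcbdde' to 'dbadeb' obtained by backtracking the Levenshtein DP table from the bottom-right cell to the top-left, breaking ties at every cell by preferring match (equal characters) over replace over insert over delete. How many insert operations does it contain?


Edit distance = 3. Backtracking from cell (6, 6) with preference match > replace > insert > delete,
then listing the resulting alignment 'dcbdde' -> 'dbadeb' left to right:
  Step 1: keep 'd'
  Step 2: delete 'c'
  Step 3: keep 'b'
  Step 4: replace d->a
  Step 5: keep 'd'
  Step 6: keep 'e'
  Step 7: insert 'b' [insertion #1]
Total insertions: 1

1


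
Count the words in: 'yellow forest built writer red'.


Counting words by splitting on spaces:
  Word 1: 'yellow'
  Word 2: 'forest'
  Word 3: 'built'
  Word 4: 'writer'
  Word 5: 'red'
Total words: 5

5


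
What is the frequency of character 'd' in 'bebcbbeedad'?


Scanning 'bebcbbeedad' for 'd':
  Position 8: 'd' -> MATCH (count: 1)
  Position 10: 'd' -> MATCH (count: 2)
Total occurrences of 'd': 2

2


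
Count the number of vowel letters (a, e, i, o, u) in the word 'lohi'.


Scanning each character of 'lohi':
  Position 1: 'l' -> consonant (running count: 0)
  Position 2: 'o' -> vowel (running count: 1)
  Position 3: 'h' -> consonant (running count: 1)
  Position 4: 'i' -> vowel (running count: 2)
Total vowels: 2

2


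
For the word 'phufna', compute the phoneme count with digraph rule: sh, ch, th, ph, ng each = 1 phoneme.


Parsing 'phufna' greedily, digraphs first:
  'ph' -> digraph (1 consonant phoneme) (phonemes so far: 1)
  'u' -> vowel phoneme (phonemes so far: 2)
  'f' -> consonant phoneme (phonemes so far: 3)
  'n' -> consonant phoneme (phonemes so far: 4)
  'a' -> vowel phoneme (phonemes so far: 5)
Total phonemes: 5

5


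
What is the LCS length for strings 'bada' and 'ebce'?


DP table for LCS of 'bada' and 'ebce':
       e  b  c  e
    0  0  0  0  0
  b 0  0  1  1  1
  a 0  0  1  1  1
  d 0  0  1  1  1
  a 0  0  1  1  1
LCS: 'b'
LCS length = 1

1


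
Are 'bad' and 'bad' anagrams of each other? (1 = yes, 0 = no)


Sort characters of 'bad': 'abd'
Sort characters of 'bad': 'abd'
Sorted forms match -> they ARE anagrams
Result: 1

1


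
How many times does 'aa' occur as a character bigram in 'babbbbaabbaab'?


Scanning 'babbbbaabbaab' for bigram 'aa':
  Position 0: 'ba' -> no
  Position 1: 'ab' -> no
  Position 2: 'bb' -> no
  Position 3: 'bb' -> no
  Position 4: 'bb' -> no
  Position 5: 'ba' -> no
  Position 6: 'aa' -> MATCH
  Position 7: 'ab' -> no
  Position 8: 'bb' -> no
  Position 9: 'ba' -> no
  Position 10: 'aa' -> MATCH
  Position 11: 'ab' -> no
Total matches: 2

2


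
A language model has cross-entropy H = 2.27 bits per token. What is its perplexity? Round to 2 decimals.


Perplexity formula: PP = 2^H
H = 2.27
PP = 2^2.27
Decompose: 2^2.27 = 2^2 * 2^0.27
2^2 = 4, 2^0.27 ~ 1.2058078
PP ~ 4 * 1.2058078 = 4.8232312
Rounded to 2 decimals: 4.82

4.82


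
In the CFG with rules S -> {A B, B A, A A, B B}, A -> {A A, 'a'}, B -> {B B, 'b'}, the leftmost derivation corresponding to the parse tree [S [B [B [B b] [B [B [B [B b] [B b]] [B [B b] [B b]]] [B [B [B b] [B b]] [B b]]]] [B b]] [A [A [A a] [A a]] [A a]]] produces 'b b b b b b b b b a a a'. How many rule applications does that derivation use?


Every bracketed nonterminal node [X ...] in the tree is produced by exactly one rule application.
Reading the tree off as a leftmost derivation:
  Step 1: S  =>  B A   (applied S -> B A)
  Step 2: B A  =>  B B A   (applied B -> B B)
  Step 3: B B A  =>  B B B A   (applied B -> B B)
  Step 4: B B B A  =>  b B B A   (applied B -> b)
  Step 5: b B B A  =>  b B B B A   (applied B -> B B)
  Step 6: b B B B A  =>  b B B B B A   (applied B -> B B)
  Step 7: b B B B B A  =>  b B B B B B A   (applied B -> B B)
  Step 8: b B B B B B A  =>  b b B B B B A   (applied B -> b)
  Step 9: b b B B B B A  =>  b b b B B B A   (applied B -> b)
  Step 10: b b b B B B A  =>  b b b B B B B A   (applied B -> B B)
  Step 11: b b b B B B B A  =>  b b b b B B B A   (applied B -> b)
  Step 12: b b b b B B B A  =>  b b b b b B B A   (applied B -> b)
  Step 13: b b b b b B B A  =>  b b b b b B B B A   (applied B -> B B)
  Step 14: b b b b b B B B A  =>  b b b b b B B B B A   (applied B -> B B)
  Step 15: b b b b b B B B B A  =>  b b b b b b B B B A   (applied B -> b)
  Step 16: b b b b b b B B B A  =>  b b b b b b b B B A   (applied B -> b)
  Step 17: b b b b b b b B B A  =>  b b b b b b b b B A   (applied B -> b)
  Step 18: b b b b b b b b B A  =>  b b b b b b b b b A   (applied B -> b)
  Step 19: b b b b b b b b b A  =>  b b b b b b b b b A A   (applied A -> A A)
  Step 20: b b b b b b b b b A A  =>  b b b b b b b b b A A A   (applied A -> A A)
  Step 21: b b b b b b b b b A A A  =>  b b b b b b b b b a A A   (applied A -> a)
  Step 22: b b b b b b b b b a A A  =>  b b b b b b b b b a a A   (applied A -> a)
  Step 23: b b b b b b b b b a a A  =>  b b b b b b b b b a a a   (applied A -> a)
Final yield: b b b b b b b b b a a a
Total rewrite steps: 23

23


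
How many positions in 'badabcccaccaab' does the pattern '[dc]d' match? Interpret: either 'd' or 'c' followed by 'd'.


Pattern: [dc]d means either 'd' or 'c' followed by 'd'.
Scanning 'badabcccaccaab' position-by-position:
  Pos 0: window 'ba' -> no
  Pos 1: window 'ad' -> no
  Pos 2: window 'da' -> no
  Pos 3: window 'ab' -> no
  Pos 4: window 'bc' -> no
  Pos 5: window 'cc' -> no
  Pos 6: window 'cc' -> no
  Pos 7: window 'ca' -> no
  Pos 8: window 'ac' -> no
  Pos 9: window 'cc' -> no
  Pos 10: window 'ca' -> no
  Pos 11: window 'aa' -> no
  Pos 12: window 'ab' -> no
  Pos 13: window 'b' -> no
Total matches: 0

0


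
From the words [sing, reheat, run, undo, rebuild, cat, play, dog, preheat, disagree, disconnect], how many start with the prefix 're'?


Checking each word for prefix 're':
  'sing' -> no (count: 0)
  'reheat' -> YES, starts with 're' (count: 1)
  'run' -> no (count: 1)
  'undo' -> no (count: 1)
  'rebuild' -> YES, starts with 're' (count: 2)
  'cat' -> no (count: 2)
  'play' -> no (count: 2)
  'dog' -> no (count: 2)
  'preheat' -> no (count: 2)
  'disagree' -> no (count: 2)
  'disconnect' -> no (count: 2)
Total with prefix 're': 2

2


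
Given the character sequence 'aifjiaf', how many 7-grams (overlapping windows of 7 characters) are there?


String 'aifjiaf' has length L = 7.
Number of overlapping n-grams = L - n + 1
Substituting: 7 - 7 + 1 = 1

1


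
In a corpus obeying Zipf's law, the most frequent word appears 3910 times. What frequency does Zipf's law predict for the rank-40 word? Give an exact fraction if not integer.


Zipf's law: freq(rank) = f1 / rank
f1 = 3910, rank = 40
freq = 3910 / 40
GCD(3910, 40) = 10
Simplified: 391/4

391/4


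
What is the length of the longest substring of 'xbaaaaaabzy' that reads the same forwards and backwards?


Scanning 'xbaaaaaabzy' for palindromic substrings.
Substring at positions 1-8: 'baaaaaab'.
Check: reverse('baaaaaab') = 'baaaaaab' -> palindrome confirmed.
Neighbouring characters ('x' / 'z') break symmetry, so it cannot extend further.
No longer palindromic substring exists; longest length = 8

8


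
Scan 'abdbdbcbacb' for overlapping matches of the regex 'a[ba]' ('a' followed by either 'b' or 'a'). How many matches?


Pattern: a[ba] means 'a' followed by either 'b' or 'a'.
Scanning 'abdbdbcbacb' position-by-position:
  Pos 0: window 'ab' -> MATCH
  Pos 1: window 'bd' -> no
  Pos 2: window 'db' -> no
  Pos 3: window 'bd' -> no
  Pos 4: window 'db' -> no
  Pos 5: window 'bc' -> no
  Pos 6: window 'cb' -> no
  Pos 7: window 'ba' -> no
  Pos 8: window 'ac' -> no
  Pos 9: window 'cb' -> no
  Pos 10: window 'b' -> no
Total matches: 1

1


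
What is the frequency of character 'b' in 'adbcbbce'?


Scanning 'adbcbbce' for 'b':
  Position 2: 'b' -> MATCH (count: 1)
  Position 4: 'b' -> MATCH (count: 2)
  Position 5: 'b' -> MATCH (count: 3)
Total occurrences of 'b': 3

3


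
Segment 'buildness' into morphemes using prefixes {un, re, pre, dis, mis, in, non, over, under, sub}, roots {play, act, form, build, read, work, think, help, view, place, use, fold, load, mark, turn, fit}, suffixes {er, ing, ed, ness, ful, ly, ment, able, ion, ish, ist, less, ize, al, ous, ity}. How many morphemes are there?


Segmenting 'buildness' against the inventory:
  'build' -> root (morpheme 1)
  'ness' -> suffix (morpheme 2)
Total morphemes: 2

2


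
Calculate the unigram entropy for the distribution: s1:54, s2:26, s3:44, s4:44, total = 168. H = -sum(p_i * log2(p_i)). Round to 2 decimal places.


Computing entropy H = -sum(p_i * log2(p_i)):
  s1: p = 54/168 = 0.3214, -p*log2(p) = 0.5263
  s2: p = 26/168 = 0.1548, -p*log2(p) = 0.4166
  s3: p = 44/168 = 0.2619, -p*log2(p) = 0.5062
  s4: p = 44/168 = 0.2619, -p*log2(p) = 0.5062
H = sum of terms = 1.9553
Rounded to 2 decimals: 1.96

1.96


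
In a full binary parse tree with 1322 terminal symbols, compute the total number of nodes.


Leaf nodes (terminals): 1322
Internal nodes = n - 1 = 1322 - 1 = 1321
Total = leaves + internal = 1322 + 1321 = 2643

2643


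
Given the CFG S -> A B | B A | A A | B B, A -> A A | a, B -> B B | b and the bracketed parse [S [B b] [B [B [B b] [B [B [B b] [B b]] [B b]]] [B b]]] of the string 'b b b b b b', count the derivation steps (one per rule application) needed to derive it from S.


Every bracketed nonterminal node [X ...] in the tree is produced by exactly one rule application.
Reading the tree off as a leftmost derivation:
  Step 1: S  =>  B B   (applied S -> B B)
  Step 2: B B  =>  b B   (applied B -> b)
  Step 3: b B  =>  b B B   (applied B -> B B)
  Step 4: b B B  =>  b B B B   (applied B -> B B)
  Step 5: b B B B  =>  b b B B   (applied B -> b)
  Step 6: b b B B  =>  b b B B B   (applied B -> B B)
  Step 7: b b B B B  =>  b b B B B B   (applied B -> B B)
  Step 8: b b B B B B  =>  b b b B B B   (applied B -> b)
  Step 9: b b b B B B  =>  b b b b B B   (applied B -> b)
  Step 10: b b b b B B  =>  b b b b b B   (applied B -> b)
  Step 11: b b b b b B  =>  b b b b b b   (applied B -> b)
Final yield: b b b b b b
Total rewrite steps: 11

11


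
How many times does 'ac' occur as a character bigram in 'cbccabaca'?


Scanning 'cbccabaca' for bigram 'ac':
  Position 0: 'cb' -> no
  Position 1: 'bc' -> no
  Position 2: 'cc' -> no
  Position 3: 'ca' -> no
  Position 4: 'ab' -> no
  Position 5: 'ba' -> no
  Position 6: 'ac' -> MATCH
  Position 7: 'ca' -> no
Total matches: 1

1


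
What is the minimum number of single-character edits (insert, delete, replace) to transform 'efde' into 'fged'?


Building DP table for s1='efde' (len 4) and s2='fged' (len 4):
       f  g  e  d
    0  1  2  3  4
  e 1  1  2  2  3
  f 2  1  2  3  3
  d 3  2  2  3  3
  e 4  3  3  2  3
Edit distance = dp[4][4] = 3

3


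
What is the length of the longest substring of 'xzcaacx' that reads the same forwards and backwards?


Scanning 'xzcaacx' for palindromic substrings.
Substring at positions 2-5: 'caac'.
Check: reverse('caac') = 'caac' -> palindrome confirmed.
Neighbouring characters ('z' / 'x') break symmetry, so it cannot extend further.
No longer palindromic substring exists; longest length = 4

4


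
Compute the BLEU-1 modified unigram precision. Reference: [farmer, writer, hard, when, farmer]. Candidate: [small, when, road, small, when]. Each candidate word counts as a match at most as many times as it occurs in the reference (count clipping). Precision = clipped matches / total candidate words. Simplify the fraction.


Reference word counts: {'farmer': 2, 'hard': 1, 'when': 1, 'writer': 1}
Checking each candidate word (with clipping):
  'small' -> not in reference -> no match (matches: 0)
  'when' -> in reference (ref count 1, used 1/1) -> match (matches: 1)
  'road' -> not in reference -> no match (matches: 1)
  'small' -> not in reference -> no match (matches: 1)
  'when' -> ref count 1 already used up (1/1) -> clipped, no match (matches: 1)
Clipped matches: 1, Candidate length: 5
Precision = 1/5

1/5


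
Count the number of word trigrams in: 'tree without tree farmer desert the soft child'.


Word trigrams from [8] words:
  Trigram 1: (tree without tree)
  Trigram 2: (without tree farmer)
  Trigram 3: (tree farmer desert)
  Trigram 4: (farmer desert the)
  Trigram 5: (desert the soft)
  Trigram 6: (the soft child)
Total word trigrams: 8 - 2 = 6

6


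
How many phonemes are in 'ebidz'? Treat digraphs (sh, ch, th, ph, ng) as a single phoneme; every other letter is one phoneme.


Parsing 'ebidz' greedily, digraphs first:
  'e' -> vowel phoneme (phonemes so far: 1)
  'b' -> consonant phoneme (phonemes so far: 2)
  'i' -> vowel phoneme (phonemes so far: 3)
  'd' -> consonant phoneme (phonemes so far: 4)
  'z' -> consonant phoneme (phonemes so far: 5)
Total phonemes: 5

5


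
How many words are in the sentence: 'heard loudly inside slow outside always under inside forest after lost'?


Counting words by splitting on spaces:
  Word 1: 'heard'
  Word 2: 'loudly'
  Word 3: 'inside'
  Word 4: 'slow'
  Word 5: 'outside'
  Word 6: 'always'
  Word 7: 'under'
  Word 8: 'inside'
  Word 9: 'forest'
  Word 10: 'after'
  Word 11: 'lost'
Total words: 11

11


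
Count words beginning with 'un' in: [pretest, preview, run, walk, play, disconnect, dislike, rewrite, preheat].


Checking each word for prefix 'un':
  'pretest' -> no (count: 0)
  'preview' -> no (count: 0)
  'run' -> no (count: 0)
  'walk' -> no (count: 0)
  'play' -> no (count: 0)
  'disconnect' -> no (count: 0)
  'dislike' -> no (count: 0)
  'rewrite' -> no (count: 0)
  'preheat' -> no (count: 0)
Total with prefix 'un': 0

0


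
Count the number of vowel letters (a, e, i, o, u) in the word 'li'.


Scanning each character of 'li':
  Position 1: 'l' -> consonant (running count: 0)
  Position 2: 'i' -> vowel (running count: 1)
Total vowels: 1

1


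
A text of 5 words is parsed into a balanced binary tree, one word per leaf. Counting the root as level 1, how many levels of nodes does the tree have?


In a balanced binary tree with n leaves the deepest leaf is ceil(log2(n)) edges below the root,
so counting node levels inclusive of root and leaves gives ceil(log2(n)) + 1 levels.
log2(5) = 2.3219
ceil(2.3219) = 3
levels = 3 + 1 = 4

4


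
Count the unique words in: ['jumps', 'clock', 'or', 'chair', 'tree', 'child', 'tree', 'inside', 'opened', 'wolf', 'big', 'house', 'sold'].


Listing all tokens and tracking unique types:
  Token 1: 'jumps' -> NEW (unique so far: 1)
  Token 2: 'clock' -> NEW (unique so far: 2)
  Token 3: 'or' -> NEW (unique so far: 3)
  Token 4: 'chair' -> NEW (unique so far: 4)
  Token 5: 'tree' -> NEW (unique so far: 5)
  Token 6: 'child' -> NEW (unique so far: 6)
  Token 7: 'tree' -> duplicate (unique so far: 6)
  Token 8: 'inside' -> NEW (unique so far: 7)
  Token 9: 'opened' -> NEW (unique so far: 8)
  Token 10: 'wolf' -> NEW (unique so far: 9)
  Token 11: 'big' -> NEW (unique so far: 10)
  Token 12: 'house' -> NEW (unique so far: 11)
  Token 13: 'sold' -> NEW (unique so far: 12)
Unique types: ('big', 'chair', 'child', 'clock', 'house', 'inside', 'jumps', 'opened', 'or', 'sold', 'tree', 'wolf')
Vocabulary size: 12

12


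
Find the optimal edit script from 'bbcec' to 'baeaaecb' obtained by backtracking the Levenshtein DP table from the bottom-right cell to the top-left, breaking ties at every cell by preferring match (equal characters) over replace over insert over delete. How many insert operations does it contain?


Edit distance = 5. Backtracking from cell (5, 8) with preference match > replace > insert > delete,
then listing the resulting alignment 'bbcec' -> 'baeaaecb' left to right:
  Step 1: keep 'b'
  Step 2: insert 'a' [insertion #1]
  Step 3: insert 'e' [insertion #2]
  Step 4: replace b->a
  Step 5: replace c->a
  Step 6: keep 'e'
  Step 7: keep 'c'
  Step 8: insert 'b' [insertion #3]
Total insertions: 3

3


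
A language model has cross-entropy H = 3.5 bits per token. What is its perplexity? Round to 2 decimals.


Perplexity formula: PP = 2^H
H = 3.5
PP = 2^3.5
Decompose: 2^3.5 = 2^3 * 2^0.5 = 2^3 * sqrt(2)
2^3 = 8, sqrt(2) ~ 1.4142136
PP ~ 8 * 1.4142136 = 11.3137088
Rounded to 2 decimals: 11.31

11.31


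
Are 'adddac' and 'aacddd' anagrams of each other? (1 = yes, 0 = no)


Sort characters of 'adddac': 'aacddd'
Sort characters of 'aacddd': 'aacddd'
Sorted forms match -> they ARE anagrams
Result: 1

1


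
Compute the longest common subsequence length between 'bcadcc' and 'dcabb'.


DP table for LCS of 'bcadcc' and 'dcabb':
       d  c  a  b  b
    0  0  0  0  0  0
  b 0  0  0  0  1  1
  c 0  0  1  1  1  1
  a 0  0  1  2  2  2
  d 0  1  1  2  2  2
  c 0  1  2  2  2  2
  c 0  1  2  2  2  2
LCS: 'ca'
LCS length = 2

2


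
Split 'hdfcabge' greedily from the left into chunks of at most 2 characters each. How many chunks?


'hdfcabge' has 8 characters.
Chunking with max size 2:
  Chunk 1: 'hd' (positions 0-1)
  Chunk 2: 'fc' (positions 2-3)
  Chunk 3: 'ab' (positions 4-5)
  Chunk 4: 'ge' (positions 6-7)
Total chunks: ceil(8 / 2) = 4

4


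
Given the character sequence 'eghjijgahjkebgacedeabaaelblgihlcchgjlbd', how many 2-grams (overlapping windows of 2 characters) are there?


String 'eghjijgahjkebgacedeabaaelblgihlcchgjlbd' has length L = 39.
Number of overlapping n-grams = L - n + 1
Substituting: 39 - 2 + 1 = 38

38


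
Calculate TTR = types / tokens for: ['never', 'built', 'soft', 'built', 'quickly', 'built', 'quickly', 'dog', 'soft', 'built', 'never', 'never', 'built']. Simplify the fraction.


Tokens: 13
Unique types: ('built', 'dog', 'never', 'quickly', 'soft') = 5
TTR = 5/13
Already in lowest terms.

5/13


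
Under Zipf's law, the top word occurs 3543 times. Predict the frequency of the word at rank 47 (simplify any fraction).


Zipf's law: freq(rank) = f1 / rank
f1 = 3543, rank = 47
freq = 3543 / 47
GCD(3543, 47) = 1
Simplified: 3543/47

3543/47


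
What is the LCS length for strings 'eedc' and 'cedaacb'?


DP table for LCS of 'eedc' and 'cedaacb':
       c  e  d  a  a  c  b
    0  0  0  0  0  0  0  0
  e 0  0  1  1  1  1  1  1
  e 0  0  1  1  1  1  1  1
  d 0  0  1  2  2  2  2  2
  c 0  1  1  2  2  2  3  3
LCS: 'edc'
LCS length = 3

3


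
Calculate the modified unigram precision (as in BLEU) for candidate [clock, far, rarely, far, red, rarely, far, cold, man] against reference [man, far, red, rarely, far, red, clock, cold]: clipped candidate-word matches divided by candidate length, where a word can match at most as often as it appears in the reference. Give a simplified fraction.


Reference word counts: {'clock': 1, 'cold': 1, 'far': 2, 'man': 1, 'rarely': 1, 'red': 2}
Checking each candidate word (with clipping):
  'clock' -> in reference (ref count 1, used 1/1) -> match (matches: 1)
  'far' -> in reference (ref count 2, used 1/2) -> match (matches: 2)
  'rarely' -> in reference (ref count 1, used 1/1) -> match (matches: 3)
  'far' -> in reference (ref count 2, used 2/2) -> match (matches: 4)
  'red' -> in reference (ref count 2, used 1/2) -> match (matches: 5)
  'rarely' -> ref count 1 already used up (1/1) -> clipped, no match (matches: 5)
  'far' -> ref count 2 already used up (2/2) -> clipped, no match (matches: 5)
  'cold' -> in reference (ref count 1, used 1/1) -> match (matches: 6)
  'man' -> in reference (ref count 1, used 1/1) -> match (matches: 7)
Clipped matches: 7, Candidate length: 9
Precision = 7/9

7/9


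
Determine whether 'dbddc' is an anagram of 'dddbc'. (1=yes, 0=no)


Sort characters of 'dbddc': 'bcddd'
Sort characters of 'dddbc': 'bcddd'
Sorted forms match -> they ARE anagrams
Result: 1

1


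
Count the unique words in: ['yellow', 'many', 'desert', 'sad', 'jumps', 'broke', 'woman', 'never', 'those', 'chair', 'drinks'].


Listing all tokens and tracking unique types:
  Token 1: 'yellow' -> NEW (unique so far: 1)
  Token 2: 'many' -> NEW (unique so far: 2)
  Token 3: 'desert' -> NEW (unique so far: 3)
  Token 4: 'sad' -> NEW (unique so far: 4)
  Token 5: 'jumps' -> NEW (unique so far: 5)
  Token 6: 'broke' -> NEW (unique so far: 6)
  Token 7: 'woman' -> NEW (unique so far: 7)
  Token 8: 'never' -> NEW (unique so far: 8)
  Token 9: 'those' -> NEW (unique so far: 9)
  Token 10: 'chair' -> NEW (unique so far: 10)
  Token 11: 'drinks' -> NEW (unique so far: 11)
Unique types: ('broke', 'chair', 'desert', 'drinks', 'jumps', 'many', 'never', 'sad', 'those', 'woman', 'yellow')
Vocabulary size: 11

11


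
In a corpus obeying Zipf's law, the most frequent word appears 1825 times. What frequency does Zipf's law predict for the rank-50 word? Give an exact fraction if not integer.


Zipf's law: freq(rank) = f1 / rank
f1 = 1825, rank = 50
freq = 1825 / 50
GCD(1825, 50) = 25
Simplified: 73/2

73/2


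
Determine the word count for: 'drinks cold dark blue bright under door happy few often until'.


Counting words by splitting on spaces:
  Word 1: 'drinks'
  Word 2: 'cold'
  Word 3: 'dark'
  Word 4: 'blue'
  Word 5: 'bright'
  Word 6: 'under'
  Word 7: 'door'
  Word 8: 'happy'
  Word 9: 'few'
  Word 10: 'often'
  Word 11: 'until'
Total words: 11

11


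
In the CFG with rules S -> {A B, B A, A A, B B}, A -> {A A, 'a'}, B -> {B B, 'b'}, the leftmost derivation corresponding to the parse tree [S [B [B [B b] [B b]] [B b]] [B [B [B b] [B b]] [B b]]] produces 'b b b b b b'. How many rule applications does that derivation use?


Every bracketed nonterminal node [X ...] in the tree is produced by exactly one rule application.
Reading the tree off as a leftmost derivation:
  Step 1: S  =>  B B   (applied S -> B B)
  Step 2: B B  =>  B B B   (applied B -> B B)
  Step 3: B B B  =>  B B B B   (applied B -> B B)
  Step 4: B B B B  =>  b B B B   (applied B -> b)
  Step 5: b B B B  =>  b b B B   (applied B -> b)
  Step 6: b b B B  =>  b b b B   (applied B -> b)
  Step 7: b b b B  =>  b b b B B   (applied B -> B B)
  Step 8: b b b B B  =>  b b b B B B   (applied B -> B B)
  Step 9: b b b B B B  =>  b b b b B B   (applied B -> b)
  Step 10: b b b b B B  =>  b b b b b B   (applied B -> b)
  Step 11: b b b b b B  =>  b b b b b b   (applied B -> b)
Final yield: b b b b b b
Total rewrite steps: 11

11


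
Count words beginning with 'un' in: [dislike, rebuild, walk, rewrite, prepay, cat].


Checking each word for prefix 'un':
  'dislike' -> no (count: 0)
  'rebuild' -> no (count: 0)
  'walk' -> no (count: 0)
  'rewrite' -> no (count: 0)
  'prepay' -> no (count: 0)
  'cat' -> no (count: 0)
Total with prefix 'un': 0

0


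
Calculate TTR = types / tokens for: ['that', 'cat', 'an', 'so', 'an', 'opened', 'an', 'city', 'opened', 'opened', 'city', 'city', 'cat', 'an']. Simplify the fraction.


Tokens: 14
Unique types: ('an', 'cat', 'city', 'opened', 'so', 'that') = 6
TTR = 6/14
Simplify: divide both by 2 -> 3/7
TTR = 3/7

3/7


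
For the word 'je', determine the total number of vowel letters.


Scanning each character of 'je':
  Position 1: 'j' -> consonant (running count: 0)
  Position 2: 'e' -> vowel (running count: 1)
Total vowels: 1

1


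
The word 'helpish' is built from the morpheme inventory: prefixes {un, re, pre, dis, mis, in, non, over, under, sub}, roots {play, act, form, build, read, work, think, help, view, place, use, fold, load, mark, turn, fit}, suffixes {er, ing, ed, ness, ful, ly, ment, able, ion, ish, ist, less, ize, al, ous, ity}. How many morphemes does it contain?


Segmenting 'helpish' against the inventory:
  'help' -> root (morpheme 1)
  'ish' -> suffix (morpheme 2)
Total morphemes: 2

2


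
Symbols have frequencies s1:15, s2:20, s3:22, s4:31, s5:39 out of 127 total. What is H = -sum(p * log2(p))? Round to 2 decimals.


Computing entropy H = -sum(p_i * log2(p_i)):
  s1: p = 15/127 = 0.1181, -p*log2(p) = 0.3640
  s2: p = 20/127 = 0.1575, -p*log2(p) = 0.4200
  s3: p = 22/127 = 0.1732, -p*log2(p) = 0.4381
  s4: p = 31/127 = 0.2441, -p*log2(p) = 0.4966
  s5: p = 39/127 = 0.3071, -p*log2(p) = 0.5231
H = sum of terms = 2.2418
Rounded to 2 decimals: 2.24

2.24


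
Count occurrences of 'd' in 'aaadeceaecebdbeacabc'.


Scanning 'aaadeceaecebdbeacabc' for 'd':
  Position 3: 'd' -> MATCH (count: 1)
  Position 12: 'd' -> MATCH (count: 2)
Total occurrences of 'd': 2

2


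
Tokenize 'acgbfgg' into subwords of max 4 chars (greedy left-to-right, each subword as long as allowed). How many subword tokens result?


'acgbfgg' has 7 characters.
Chunking with max size 4:
  Chunk 1: 'acgb' (positions 0-3)
  Chunk 2: 'fgg' (positions 4-6)
Total chunks: ceil(7 / 4) = 2

2


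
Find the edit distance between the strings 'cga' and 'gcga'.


Building DP table for s1='cga' (len 3) and s2='gcga' (len 4):
       g  c  g  a
    0  1  2  3  4
  c 1  1  1  2  3
  g 2  1  2  1  2
  a 3  2  2  2  1
Edit distance = dp[3][4] = 1

1


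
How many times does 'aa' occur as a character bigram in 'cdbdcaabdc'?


Scanning 'cdbdcaabdc' for bigram 'aa':
  Position 0: 'cd' -> no
  Position 1: 'db' -> no
  Position 2: 'bd' -> no
  Position 3: 'dc' -> no
  Position 4: 'ca' -> no
  Position 5: 'aa' -> MATCH
  Position 6: 'ab' -> no
  Position 7: 'bd' -> no
  Position 8: 'dc' -> no
Total matches: 1

1


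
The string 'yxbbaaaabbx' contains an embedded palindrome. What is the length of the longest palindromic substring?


Scanning 'yxbbaaaabbx' for palindromic substrings.
Substring at positions 1-10: 'xbbaaaabbx'.
Check: reverse('xbbaaaabbx') = 'xbbaaaabbx' -> palindrome confirmed.
Neighbouring characters ('y' / '-') break symmetry, so it cannot extend further.
No longer palindromic substring exists; longest length = 10

10


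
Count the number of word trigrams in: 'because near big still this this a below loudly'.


Word trigrams from [9] words:
  Trigram 1: (because near big)
  Trigram 2: (near big still)
  Trigram 3: (big still this)
  Trigram 4: (still this this)
  Trigram 5: (this this a)
  Trigram 6: (this a below)
  Trigram 7: (a below loudly)
Total word trigrams: 9 - 2 = 7

7


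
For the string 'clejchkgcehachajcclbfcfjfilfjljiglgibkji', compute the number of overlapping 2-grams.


String 'clejchkgcehachajcclbfcfjfilfjljiglgibkji' has length L = 40.
Number of overlapping n-grams = L - n + 1
Substituting: 40 - 2 + 1 = 39

39


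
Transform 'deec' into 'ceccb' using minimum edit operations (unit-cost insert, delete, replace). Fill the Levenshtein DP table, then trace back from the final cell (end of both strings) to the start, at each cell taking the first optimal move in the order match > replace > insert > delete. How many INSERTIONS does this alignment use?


Edit distance = 3. Backtracking from cell (4, 5) with preference match > replace > insert > delete,
then listing the resulting alignment 'deec' -> 'ceccb' left to right:
  Step 1: replace d->c
  Step 2: keep 'e'
  Step 3: replace e->c
  Step 4: keep 'c'
  Step 5: insert 'b' [insertion #1]
Total insertions: 1

1


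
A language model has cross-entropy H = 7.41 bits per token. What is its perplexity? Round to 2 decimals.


Perplexity formula: PP = 2^H
H = 7.41
PP = 2^7.41
Decompose: 2^7.41 = 2^7 * 2^0.41
2^7 = 128, 2^0.41 ~ 1.3286858
PP ~ 128 * 1.3286858 = 170.0717824
Rounded to 2 decimals: 170.07

170.07


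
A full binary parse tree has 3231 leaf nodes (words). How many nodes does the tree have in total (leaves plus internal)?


Leaf nodes (terminals): 3231
Internal nodes = n - 1 = 3231 - 1 = 3230
Total = leaves + internal = 3231 + 3230 = 6461

6461


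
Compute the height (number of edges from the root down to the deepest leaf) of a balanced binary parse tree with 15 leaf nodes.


In a balanced binary tree with n leaves the deepest leaf is ceil(log2(n)) edges below the root.
log2(15) = 3.9069
ceil(3.9069) = 4
height (edges) = 4

4


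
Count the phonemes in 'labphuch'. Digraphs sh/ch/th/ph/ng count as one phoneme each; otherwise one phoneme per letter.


Parsing 'labphuch' greedily, digraphs first:
  'l' -> consonant phoneme (phonemes so far: 1)
  'a' -> vowel phoneme (phonemes so far: 2)
  'b' -> consonant phoneme (phonemes so far: 3)
  'ph' -> digraph (1 consonant phoneme) (phonemes so far: 4)
  'u' -> vowel phoneme (phonemes so far: 5)
  'ch' -> digraph (1 consonant phoneme) (phonemes so far: 6)
Total phonemes: 6

6


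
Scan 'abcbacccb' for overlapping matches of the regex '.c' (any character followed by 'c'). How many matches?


Pattern: .c means any character followed by 'c'.
Scanning 'abcbacccb' position-by-position:
  Pos 0: window 'ab' -> no
  Pos 1: window 'bc' -> MATCH
  Pos 2: window 'cb' -> no
  Pos 3: window 'ba' -> no
  Pos 4: window 'ac' -> MATCH
  Pos 5: window 'cc' -> MATCH
  Pos 6: window 'cc' -> MATCH
  Pos 7: window 'cb' -> no
  Pos 8: window 'b' -> no
Total matches: 4

4


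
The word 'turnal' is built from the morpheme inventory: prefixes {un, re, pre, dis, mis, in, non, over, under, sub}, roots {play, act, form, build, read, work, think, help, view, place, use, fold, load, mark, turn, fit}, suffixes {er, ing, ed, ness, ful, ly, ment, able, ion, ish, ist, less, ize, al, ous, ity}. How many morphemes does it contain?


Segmenting 'turnal' against the inventory:
  'turn' -> root (morpheme 1)
  'al' -> suffix (morpheme 2)
Total morphemes: 2

2


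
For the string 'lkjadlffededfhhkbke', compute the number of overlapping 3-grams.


String 'lkjadlffededfhhkbke' has length L = 19.
Number of overlapping n-grams = L - n + 1
Substituting: 19 - 3 + 1 = 17

17


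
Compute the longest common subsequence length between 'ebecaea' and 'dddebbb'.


DP table for LCS of 'ebecaea' and 'dddebbb':
       d  d  d  e  b  b  b
    0  0  0  0  0  0  0  0
  e 0  0  0  0  1  1  1  1
  b 0  0  0  0  1  2  2  2
  e 0  0  0  0  1  2  2  2
  c 0  0  0  0  1  2  2  2
  a 0  0  0  0  1  2  2  2
  e 0  0  0  0  1  2  2  2
  a 0  0  0  0  1  2  2  2
LCS: 'eb'
LCS length = 2

2


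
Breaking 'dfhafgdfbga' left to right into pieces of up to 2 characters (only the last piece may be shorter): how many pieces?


'dfhafgdfbga' has 11 characters.
Chunking with max size 2:
  Chunk 1: 'df' (positions 0-1)
  Chunk 2: 'ha' (positions 2-3)
  Chunk 3: 'fg' (positions 4-5)
  Chunk 4: 'df' (positions 6-7)
  Chunk 5: 'bg' (positions 8-9)
  Chunk 6: 'a' (positions 10-10)
Total chunks: ceil(11 / 2) = 6

6


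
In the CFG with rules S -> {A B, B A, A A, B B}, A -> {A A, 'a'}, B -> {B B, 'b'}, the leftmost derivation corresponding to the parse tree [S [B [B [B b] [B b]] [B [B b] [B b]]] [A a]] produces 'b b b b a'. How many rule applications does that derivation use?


Every bracketed nonterminal node [X ...] in the tree is produced by exactly one rule application.
Reading the tree off as a leftmost derivation:
  Step 1: S  =>  B A   (applied S -> B A)
  Step 2: B A  =>  B B A   (applied B -> B B)
  Step 3: B B A  =>  B B B A   (applied B -> B B)
  Step 4: B B B A  =>  b B B A   (applied B -> b)
  Step 5: b B B A  =>  b b B A   (applied B -> b)
  Step 6: b b B A  =>  b b B B A   (applied B -> B B)
  Step 7: b b B B A  =>  b b b B A   (applied B -> b)
  Step 8: b b b B A  =>  b b b b A   (applied B -> b)
  Step 9: b b b b A  =>  b b b b a   (applied A -> a)
Final yield: b b b b a
Total rewrite steps: 9

9


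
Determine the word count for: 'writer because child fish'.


Counting words by splitting on spaces:
  Word 1: 'writer'
  Word 2: 'because'
  Word 3: 'child'
  Word 4: 'fish'
Total words: 4

4


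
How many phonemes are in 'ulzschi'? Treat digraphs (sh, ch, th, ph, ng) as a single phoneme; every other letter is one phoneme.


Parsing 'ulzschi' greedily, digraphs first:
  'u' -> vowel phoneme (phonemes so far: 1)
  'l' -> consonant phoneme (phonemes so far: 2)
  'z' -> consonant phoneme (phonemes so far: 3)
  's' -> consonant phoneme (phonemes so far: 4)
  'ch' -> digraph (1 consonant phoneme) (phonemes so far: 5)
  'i' -> vowel phoneme (phonemes so far: 6)
Total phonemes: 6

6


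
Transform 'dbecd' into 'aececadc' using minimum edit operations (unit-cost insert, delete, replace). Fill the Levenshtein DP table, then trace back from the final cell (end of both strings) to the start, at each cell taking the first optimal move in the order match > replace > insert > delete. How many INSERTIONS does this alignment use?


Edit distance = 5. Backtracking from cell (5, 8) with preference match > replace > insert > delete,
then listing the resulting alignment 'dbecd' -> 'aececadc' left to right:
  Step 1: insert 'a' [insertion #1]
  Step 2: replace d->e
  Step 3: replace b->c
  Step 4: keep 'e'
  Step 5: keep 'c'
  Step 6: insert 'a' [insertion #2]
  Step 7: keep 'd'
  Step 8: insert 'c' [insertion #3]
Total insertions: 3

3


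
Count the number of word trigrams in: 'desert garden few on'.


Word trigrams from [4] words:
  Trigram 1: (desert garden few)
  Trigram 2: (garden few on)
Total word trigrams: 4 - 2 = 2

2


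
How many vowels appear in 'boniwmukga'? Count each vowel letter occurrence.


Scanning each character of 'boniwmukga':
  Position 1: 'b' -> consonant (running count: 0)
  Position 2: 'o' -> vowel (running count: 1)
  Position 3: 'n' -> consonant (running count: 1)
  Position 4: 'i' -> vowel (running count: 2)
  Position 5: 'w' -> consonant (running count: 2)
  Position 6: 'm' -> consonant (running count: 2)
  Position 7: 'u' -> vowel (running count: 3)
  Position 8: 'k' -> consonant (running count: 3)
  Position 9: 'g' -> consonant (running count: 3)
  Position 10: 'a' -> vowel (running count: 4)
Total vowels: 4

4


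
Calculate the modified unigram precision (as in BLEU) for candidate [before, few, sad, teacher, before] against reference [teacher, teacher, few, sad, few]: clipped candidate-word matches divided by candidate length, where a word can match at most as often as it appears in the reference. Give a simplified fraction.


Reference word counts: {'few': 2, 'sad': 1, 'teacher': 2}
Checking each candidate word (with clipping):
  'before' -> not in reference -> no match (matches: 0)
  'few' -> in reference (ref count 2, used 1/2) -> match (matches: 1)
  'sad' -> in reference (ref count 1, used 1/1) -> match (matches: 2)
  'teacher' -> in reference (ref count 2, used 1/2) -> match (matches: 3)
  'before' -> not in reference -> no match (matches: 3)
Clipped matches: 3, Candidate length: 5
Precision = 3/5

3/5


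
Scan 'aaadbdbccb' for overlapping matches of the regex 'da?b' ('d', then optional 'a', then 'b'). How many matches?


Pattern: da?b means 'd', then optional 'a', then 'b'.
Scanning 'aaadbdbccb' position-by-position:
  Pos 0: window 'aaa' -> no
  Pos 1: window 'aad' -> no
  Pos 2: window 'adb' -> no
  Pos 3: window 'dbd' -> MATCH
  Pos 4: window 'bdb' -> no
  Pos 5: window 'dbc' -> MATCH
  Pos 6: window 'bcc' -> no
  Pos 7: window 'ccb' -> no
  Pos 8: window 'cb' -> no
  Pos 9: window 'b' -> no
Total matches: 2

2


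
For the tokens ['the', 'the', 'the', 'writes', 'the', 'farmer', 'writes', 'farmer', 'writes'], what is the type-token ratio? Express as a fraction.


Tokens: 9
Unique types: ('farmer', 'the', 'writes') = 3
TTR = 3/9
Simplify: divide both by 3 -> 1/3
TTR = 1/3

1/3


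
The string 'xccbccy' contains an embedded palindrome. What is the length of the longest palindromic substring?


Scanning 'xccbccy' for palindromic substrings.
Substring at positions 1-5: 'ccbcc'.
Check: reverse('ccbcc') = 'ccbcc' -> palindrome confirmed.
Neighbouring characters ('x' / 'y') break symmetry, so it cannot extend further.
No longer palindromic substring exists; longest length = 5

5
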